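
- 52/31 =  - 52/31 = -1.68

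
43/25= 1 + 18/25 = 1.72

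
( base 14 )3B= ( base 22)29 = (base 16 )35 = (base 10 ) 53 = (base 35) 1i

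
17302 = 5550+11752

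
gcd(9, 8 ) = 1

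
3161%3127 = 34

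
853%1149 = 853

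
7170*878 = 6295260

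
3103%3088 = 15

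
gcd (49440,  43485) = 15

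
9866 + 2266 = 12132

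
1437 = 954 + 483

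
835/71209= 835/71209 = 0.01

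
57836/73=792 + 20/73  =  792.27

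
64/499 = 64/499 = 0.13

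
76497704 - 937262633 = - 860764929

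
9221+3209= 12430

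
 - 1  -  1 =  - 2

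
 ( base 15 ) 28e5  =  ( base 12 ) 50A5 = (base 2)10001000111101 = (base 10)8765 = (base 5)240030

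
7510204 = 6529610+980594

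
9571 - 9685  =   -114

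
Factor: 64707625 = 5^3*23^1*71^1 *317^1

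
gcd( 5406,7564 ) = 2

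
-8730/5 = -1746 = -1746.00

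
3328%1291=746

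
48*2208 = 105984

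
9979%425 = 204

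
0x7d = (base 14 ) 8d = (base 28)4d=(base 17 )76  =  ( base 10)125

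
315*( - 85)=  - 26775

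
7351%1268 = 1011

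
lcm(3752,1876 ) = 3752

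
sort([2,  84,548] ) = [ 2,84,548 ] 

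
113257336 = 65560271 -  - 47697065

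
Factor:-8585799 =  - 3^1*17^1*79^1  *  2131^1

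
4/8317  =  4/8317 = 0.00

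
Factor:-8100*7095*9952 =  - 571936464000=- 2^7*3^5*5^3*11^1*43^1*311^1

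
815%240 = 95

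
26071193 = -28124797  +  54195990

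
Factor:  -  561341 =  - 11^1*51031^1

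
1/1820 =1/1820 = 0.00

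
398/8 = 49 + 3/4 = 49.75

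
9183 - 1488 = 7695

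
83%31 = 21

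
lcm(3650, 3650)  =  3650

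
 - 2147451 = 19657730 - 21805181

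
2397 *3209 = 7691973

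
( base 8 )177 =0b1111111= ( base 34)3p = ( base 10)127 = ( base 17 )78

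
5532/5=1106 + 2/5 = 1106.40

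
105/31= 3 + 12/31 = 3.39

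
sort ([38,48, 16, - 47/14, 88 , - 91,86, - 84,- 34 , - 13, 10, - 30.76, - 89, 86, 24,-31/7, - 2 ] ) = [ - 91,-89, - 84, - 34,  -  30.76, - 13, - 31/7, - 47/14,-2,10,16,  24,  38,48,86,86, 88 ]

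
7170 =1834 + 5336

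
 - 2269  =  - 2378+109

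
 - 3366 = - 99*34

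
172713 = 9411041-9238328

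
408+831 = 1239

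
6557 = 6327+230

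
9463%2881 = 820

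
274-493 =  - 219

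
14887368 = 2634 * 5652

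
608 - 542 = 66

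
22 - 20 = 2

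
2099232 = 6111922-4012690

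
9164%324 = 92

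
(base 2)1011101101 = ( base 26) 12l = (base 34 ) M1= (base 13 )458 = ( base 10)749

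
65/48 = 65/48= 1.35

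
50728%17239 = 16250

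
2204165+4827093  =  7031258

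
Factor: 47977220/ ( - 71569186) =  - 23988610/35784593 = - 2^1*5^1*13^( - 1)*53^( - 1 )* 167^(-1)*311^( - 1)*2398861^1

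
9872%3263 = 83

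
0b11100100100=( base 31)1ru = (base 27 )2dj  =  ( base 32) 1p4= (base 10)1828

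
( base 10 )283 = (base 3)101111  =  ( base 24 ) bj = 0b100011011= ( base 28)A3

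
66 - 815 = -749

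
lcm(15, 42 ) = 210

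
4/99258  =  2/49629 = 0.00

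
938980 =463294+475686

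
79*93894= 7417626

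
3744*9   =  33696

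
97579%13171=5382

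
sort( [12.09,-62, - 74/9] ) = [  -  62, - 74/9,  12.09 ] 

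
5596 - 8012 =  - 2416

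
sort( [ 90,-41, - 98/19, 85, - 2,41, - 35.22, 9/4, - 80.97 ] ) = [  -  80.97,  -  41,-35.22,-98/19, - 2, 9/4, 41,85, 90] 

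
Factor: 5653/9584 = 2^(  -  4 )* 599^(- 1)*5653^1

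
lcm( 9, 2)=18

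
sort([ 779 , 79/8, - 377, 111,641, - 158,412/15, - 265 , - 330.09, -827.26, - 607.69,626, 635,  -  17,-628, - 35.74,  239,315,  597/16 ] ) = [-827.26,-628,-607.69, - 377,-330.09 , - 265,-158, - 35.74, - 17,  79/8, 412/15,597/16, 111,239, 315, 626,635,641,779]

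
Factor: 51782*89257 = 2^1* 7^1 * 17^1*41^1*311^1*1523^1 = 4621905974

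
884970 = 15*58998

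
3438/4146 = 573/691 =0.83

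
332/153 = 2 + 26/153= 2.17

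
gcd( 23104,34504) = 152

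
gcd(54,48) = 6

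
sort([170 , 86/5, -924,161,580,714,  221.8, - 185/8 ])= [ - 924, - 185/8,86/5,161,170, 221.8,580, 714 ] 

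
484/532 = 121/133 = 0.91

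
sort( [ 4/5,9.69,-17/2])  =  [ - 17/2,  4/5, 9.69] 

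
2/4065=2/4065 = 0.00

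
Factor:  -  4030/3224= - 5/4 = - 2^( - 2)*5^1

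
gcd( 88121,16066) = 1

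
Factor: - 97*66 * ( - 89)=569778 = 2^1*3^1*11^1*89^1*97^1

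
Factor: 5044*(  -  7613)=  -  38399972 = - 2^2*13^1*23^1*97^1*331^1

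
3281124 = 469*6996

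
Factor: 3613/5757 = 3^( - 1)*19^( - 1 )*101^(-1)*3613^1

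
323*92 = 29716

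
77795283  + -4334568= 73460715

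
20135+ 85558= 105693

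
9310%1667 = 975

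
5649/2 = 2824 + 1/2 = 2824.50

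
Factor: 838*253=2^1  *11^1 * 23^1 * 419^1 = 212014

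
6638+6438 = 13076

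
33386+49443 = 82829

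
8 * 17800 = 142400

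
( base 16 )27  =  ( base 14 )2B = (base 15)29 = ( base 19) 21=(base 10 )39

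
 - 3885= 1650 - 5535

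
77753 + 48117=125870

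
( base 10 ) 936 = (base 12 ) 660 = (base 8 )1650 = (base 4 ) 32220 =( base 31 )u6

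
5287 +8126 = 13413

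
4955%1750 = 1455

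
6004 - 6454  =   - 450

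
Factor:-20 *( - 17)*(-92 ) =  - 31280 = -  2^4*5^1*17^1*23^1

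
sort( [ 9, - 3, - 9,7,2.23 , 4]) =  [  -  9, - 3, 2.23,4,7 , 9]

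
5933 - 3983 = 1950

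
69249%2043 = 1830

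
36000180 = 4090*8802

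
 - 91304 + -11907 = - 103211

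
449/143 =3  +  20/143 =3.14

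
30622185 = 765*40029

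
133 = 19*7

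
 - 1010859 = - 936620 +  - 74239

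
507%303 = 204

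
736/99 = 7 + 43/99 = 7.43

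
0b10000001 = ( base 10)129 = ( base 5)1004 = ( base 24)59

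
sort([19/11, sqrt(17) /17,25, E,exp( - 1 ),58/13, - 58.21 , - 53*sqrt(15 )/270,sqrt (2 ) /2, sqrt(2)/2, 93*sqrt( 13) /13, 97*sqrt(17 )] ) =[ - 58.21, - 53*sqrt(15)/270 , sqrt( 17) /17,exp( -1), sqrt( 2 )/2, sqrt( 2) /2,  19/11,E , 58/13, 25, 93 * sqrt(13) /13,97*sqrt(17)] 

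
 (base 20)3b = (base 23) 32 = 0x47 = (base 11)65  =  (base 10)71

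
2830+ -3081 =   -  251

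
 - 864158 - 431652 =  - 1295810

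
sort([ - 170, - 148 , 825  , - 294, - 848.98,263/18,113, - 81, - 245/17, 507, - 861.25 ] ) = [ - 861.25,  -  848.98, - 294,-170,-148  , - 81, - 245/17, 263/18 , 113,507, 825]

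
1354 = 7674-6320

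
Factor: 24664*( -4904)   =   - 2^6 * 613^1*3083^1 = - 120952256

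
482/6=241/3 = 80.33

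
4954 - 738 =4216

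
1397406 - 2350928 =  - 953522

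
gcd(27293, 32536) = 49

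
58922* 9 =530298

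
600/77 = 7+61/77 = 7.79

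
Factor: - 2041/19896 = -2^(- 3) * 3^( - 1 )*13^1 * 157^1*829^( - 1 ) 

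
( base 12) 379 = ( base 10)525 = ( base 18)1b3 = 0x20d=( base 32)gd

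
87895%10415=4575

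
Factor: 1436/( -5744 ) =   -  1/4 = -2^ (-2) 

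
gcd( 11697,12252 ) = 3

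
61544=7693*8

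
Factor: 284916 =2^2 * 3^1*23743^1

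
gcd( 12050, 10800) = 50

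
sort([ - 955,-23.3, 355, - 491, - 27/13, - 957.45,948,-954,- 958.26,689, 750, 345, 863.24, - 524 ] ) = [  -  958.26, - 957.45, - 955, - 954 , - 524, - 491, - 23.3, - 27/13, 345, 355, 689,750, 863.24, 948]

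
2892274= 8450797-5558523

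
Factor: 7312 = 2^4*457^1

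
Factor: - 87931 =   -  87931^1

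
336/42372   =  28/3531 = 0.01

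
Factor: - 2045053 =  - 2045053^1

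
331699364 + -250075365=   81623999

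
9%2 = 1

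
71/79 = 71/79= 0.90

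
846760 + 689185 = 1535945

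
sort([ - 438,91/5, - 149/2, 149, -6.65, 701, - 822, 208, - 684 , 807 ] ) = [-822, - 684, - 438, - 149/2, - 6.65,91/5 , 149 , 208,701 , 807 ]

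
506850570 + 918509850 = 1425360420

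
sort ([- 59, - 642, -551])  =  [ - 642, - 551, - 59]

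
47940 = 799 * 60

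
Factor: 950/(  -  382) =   -  5^2*19^1*  191^ (  -  1) = - 475/191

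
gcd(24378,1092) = 6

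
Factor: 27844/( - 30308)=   - 6961/7577=- 6961^1 *7577^ ( - 1 ) 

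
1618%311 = 63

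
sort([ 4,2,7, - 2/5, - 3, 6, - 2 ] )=[-3,  -  2, - 2/5,2,  4, 6,7] 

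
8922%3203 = 2516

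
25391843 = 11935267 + 13456576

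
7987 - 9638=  - 1651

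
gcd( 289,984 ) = 1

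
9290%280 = 50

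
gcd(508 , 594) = 2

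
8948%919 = 677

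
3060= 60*51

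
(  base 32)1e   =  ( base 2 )101110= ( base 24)1M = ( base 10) 46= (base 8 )56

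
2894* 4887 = 14142978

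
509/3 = 169 + 2/3 =169.67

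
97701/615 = 158 + 177/205=158.86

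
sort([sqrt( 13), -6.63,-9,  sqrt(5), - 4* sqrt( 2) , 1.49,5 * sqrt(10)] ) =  [ - 9, - 6.63, - 4* sqrt( 2 ),1.49,sqrt(5 ),sqrt( 13 ), 5 * sqrt( 10) ] 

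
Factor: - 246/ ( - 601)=2^1*3^1 * 41^1*601^( - 1)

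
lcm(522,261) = 522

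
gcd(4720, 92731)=1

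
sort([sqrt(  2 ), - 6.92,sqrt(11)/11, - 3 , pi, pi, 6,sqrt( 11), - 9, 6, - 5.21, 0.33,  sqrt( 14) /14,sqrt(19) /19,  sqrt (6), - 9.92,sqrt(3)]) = [  -  9.92,-9, - 6.92,-5.21, - 3, sqrt(19 )/19, sqrt(14)/14,sqrt(11 )/11,0.33, sqrt( 2), sqrt(3), sqrt( 6),pi, pi, sqrt ( 11),6,6]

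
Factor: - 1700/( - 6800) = 1/4 = 2^(-2)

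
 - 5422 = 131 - 5553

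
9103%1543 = 1388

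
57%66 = 57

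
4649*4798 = 22305902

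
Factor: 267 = 3^1*89^1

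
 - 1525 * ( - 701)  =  1069025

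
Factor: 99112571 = 547^1*181193^1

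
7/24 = 7/24  =  0.29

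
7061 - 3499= 3562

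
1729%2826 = 1729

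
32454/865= 37 + 449/865 =37.52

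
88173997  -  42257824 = 45916173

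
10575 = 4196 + 6379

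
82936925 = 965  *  85945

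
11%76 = 11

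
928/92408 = 116/11551 = 0.01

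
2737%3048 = 2737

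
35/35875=1/1025 = 0.00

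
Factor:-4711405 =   -  5^1*139^1*6779^1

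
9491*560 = 5314960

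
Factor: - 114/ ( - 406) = 57/203 = 3^1*7^(  -  1)*19^1*29^( - 1) 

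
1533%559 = 415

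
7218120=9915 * 728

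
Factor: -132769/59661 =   -  18967/8523 = - 3^ ( - 2)*13^1*947^( - 1)*1459^1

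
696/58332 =58/4861 =0.01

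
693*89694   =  62157942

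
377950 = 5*75590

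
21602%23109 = 21602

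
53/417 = 53/417 = 0.13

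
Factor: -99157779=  - 3^2*7^1*1573933^1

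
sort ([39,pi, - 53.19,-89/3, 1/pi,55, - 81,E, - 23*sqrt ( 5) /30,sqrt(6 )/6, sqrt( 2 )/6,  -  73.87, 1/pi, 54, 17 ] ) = [ - 81,-73.87,-53.19,-89/3, - 23*sqrt(5) /30, sqrt( 2) /6,1/pi, 1/pi, sqrt( 6)/6, E,pi, 17, 39,  54,  55]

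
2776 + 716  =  3492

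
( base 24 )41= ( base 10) 97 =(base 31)34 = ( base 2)1100001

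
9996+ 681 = 10677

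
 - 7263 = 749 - 8012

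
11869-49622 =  - 37753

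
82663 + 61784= 144447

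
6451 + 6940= 13391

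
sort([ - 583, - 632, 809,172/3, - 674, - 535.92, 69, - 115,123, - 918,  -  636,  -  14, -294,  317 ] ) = [ - 918,-674,  -  636, - 632, - 583, - 535.92, - 294, - 115,- 14,  172/3 , 69,123, 317,809]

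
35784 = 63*568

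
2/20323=2/20323 = 0.00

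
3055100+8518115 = 11573215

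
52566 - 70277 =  - 17711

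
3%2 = 1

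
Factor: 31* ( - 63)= -1953=   - 3^2*7^1*31^1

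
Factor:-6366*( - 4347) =27673002 = 2^1*  3^4*7^1*23^1*1061^1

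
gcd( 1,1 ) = 1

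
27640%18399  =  9241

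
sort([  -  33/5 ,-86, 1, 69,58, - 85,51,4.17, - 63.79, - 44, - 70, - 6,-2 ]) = [-86, - 85, - 70, - 63.79 , - 44,-33/5,-6, - 2,1, 4.17,  51,58,69 ] 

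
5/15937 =5/15937 = 0.00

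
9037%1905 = 1417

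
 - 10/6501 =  - 10/6501 = -0.00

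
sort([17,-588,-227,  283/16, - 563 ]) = [ - 588, - 563, - 227, 17, 283/16]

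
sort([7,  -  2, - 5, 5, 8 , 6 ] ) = [ - 5, - 2, 5,  6  ,  7,8 ]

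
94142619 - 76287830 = 17854789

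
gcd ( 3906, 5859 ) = 1953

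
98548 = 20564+77984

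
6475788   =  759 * 8532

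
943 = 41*23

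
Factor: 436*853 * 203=2^2*7^1*29^1  *  109^1*853^1 = 75497324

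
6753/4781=1+1972/4781= 1.41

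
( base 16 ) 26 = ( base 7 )53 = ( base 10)38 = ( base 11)35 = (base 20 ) 1i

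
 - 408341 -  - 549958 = 141617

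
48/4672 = 3/292 = 0.01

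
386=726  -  340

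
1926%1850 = 76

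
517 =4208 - 3691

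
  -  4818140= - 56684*85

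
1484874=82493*18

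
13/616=13/616 = 0.02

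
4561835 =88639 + 4473196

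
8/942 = 4/471 = 0.01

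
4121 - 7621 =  - 3500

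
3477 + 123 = 3600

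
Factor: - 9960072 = -2^3 *3^1*223^1 * 1861^1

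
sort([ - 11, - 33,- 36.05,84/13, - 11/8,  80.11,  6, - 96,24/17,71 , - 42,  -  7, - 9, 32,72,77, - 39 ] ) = [ - 96,-42, - 39, -36.05, - 33, - 11, - 9, - 7, - 11/8,24/17,  6,  84/13,32, 71,  72,77, 80.11]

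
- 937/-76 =937/76 = 12.33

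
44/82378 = 22/41189= 0.00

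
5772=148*39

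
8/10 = 4/5 = 0.80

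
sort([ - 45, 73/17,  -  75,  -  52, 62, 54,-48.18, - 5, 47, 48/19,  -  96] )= [ - 96 , - 75, - 52, - 48.18, - 45, - 5,48/19, 73/17,47, 54, 62 ]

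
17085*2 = 34170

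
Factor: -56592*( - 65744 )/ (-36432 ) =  - 25837392/253 =-2^4 *3^1*7^1*11^(  -  1)*23^(  -  1 )*131^1*587^1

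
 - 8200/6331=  - 8200/6331= - 1.30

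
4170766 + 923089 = 5093855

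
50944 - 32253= 18691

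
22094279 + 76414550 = 98508829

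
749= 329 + 420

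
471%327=144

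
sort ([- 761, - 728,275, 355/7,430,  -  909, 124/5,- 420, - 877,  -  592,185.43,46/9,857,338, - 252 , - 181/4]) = [ - 909,  -  877, - 761,  -  728, - 592, - 420 , - 252,  -  181/4, 46/9,124/5, 355/7, 185.43, 275,338, 430 , 857 ] 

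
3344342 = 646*5177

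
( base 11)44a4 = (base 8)13442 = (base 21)d90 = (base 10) 5922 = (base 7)23160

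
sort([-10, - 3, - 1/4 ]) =[-10, - 3,-1/4 ] 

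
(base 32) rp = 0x379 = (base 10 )889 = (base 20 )249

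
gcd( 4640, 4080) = 80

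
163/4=40 + 3/4  =  40.75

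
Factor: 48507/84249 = 19/33 = 3^( - 1 )*11^( - 1 )*19^1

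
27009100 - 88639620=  - 61630520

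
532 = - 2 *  ( - 266) 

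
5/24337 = 5/24337 = 0.00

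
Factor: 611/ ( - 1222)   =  -2^( - 1) = - 1/2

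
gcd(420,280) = 140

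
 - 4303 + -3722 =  - 8025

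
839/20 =41 +19/20 = 41.95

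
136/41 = 136/41=3.32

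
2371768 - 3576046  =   - 1204278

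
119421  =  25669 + 93752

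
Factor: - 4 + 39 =5^1*7^1  =  35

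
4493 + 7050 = 11543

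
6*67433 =404598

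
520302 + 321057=841359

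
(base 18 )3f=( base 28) 2d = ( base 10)69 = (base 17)41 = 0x45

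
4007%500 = 7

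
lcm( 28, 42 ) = 84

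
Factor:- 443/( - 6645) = 1/15 = 3^( - 1)*5^( - 1) 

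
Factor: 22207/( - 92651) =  - 13^( - 1 )*53^1 * 419^1 *7127^( - 1)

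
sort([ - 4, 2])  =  [ - 4, 2]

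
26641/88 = 26641/88 = 302.74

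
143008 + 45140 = 188148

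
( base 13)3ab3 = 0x20eb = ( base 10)8427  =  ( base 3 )102120010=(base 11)6371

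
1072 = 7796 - 6724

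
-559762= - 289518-270244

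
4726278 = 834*5667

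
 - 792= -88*9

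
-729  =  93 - 822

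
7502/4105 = 1  +  3397/4105 = 1.83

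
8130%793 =200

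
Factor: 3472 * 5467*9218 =2^5 * 7^2*11^2*31^1*71^1*419^1 = 174970766432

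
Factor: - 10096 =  - 2^4*631^1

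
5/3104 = 5/3104 = 0.00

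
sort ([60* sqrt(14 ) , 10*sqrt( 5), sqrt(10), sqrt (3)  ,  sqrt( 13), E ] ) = [sqrt(3 ), E,sqrt(10 ), sqrt(13), 10 * sqrt ( 5 ) , 60 * sqrt(14 ) ] 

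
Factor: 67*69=3^1* 23^1*67^1=4623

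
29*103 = 2987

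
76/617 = 76/617 = 0.12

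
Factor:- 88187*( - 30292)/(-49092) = -3^(-1 )*11^1*4091^( - 1)*7573^1 * 8017^1 = -667840151/12273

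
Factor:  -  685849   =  - 685849^1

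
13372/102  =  6686/51 = 131.10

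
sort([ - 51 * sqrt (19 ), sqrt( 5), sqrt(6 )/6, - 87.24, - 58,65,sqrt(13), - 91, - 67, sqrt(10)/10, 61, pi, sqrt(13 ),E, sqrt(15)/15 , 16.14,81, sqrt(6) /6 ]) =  [-51 * sqrt(19),  -  91,  -  87.24, - 67, - 58, sqrt(15) /15 , sqrt( 10)/10,sqrt( 6) /6, sqrt ( 6 )/6, sqrt( 5), E,pi, sqrt( 13), sqrt( 13),16.14, 61, 65,81]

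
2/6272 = 1/3136 = 0.00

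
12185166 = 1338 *9107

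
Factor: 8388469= 53^1*163^1*971^1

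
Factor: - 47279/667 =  - 23^( - 1) * 29^( - 1)*47279^1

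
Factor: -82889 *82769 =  -37^1*2237^1*82889^1 = - 6860639641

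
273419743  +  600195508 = 873615251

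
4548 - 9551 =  -5003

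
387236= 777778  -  390542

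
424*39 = 16536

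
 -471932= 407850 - 879782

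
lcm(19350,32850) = 1412550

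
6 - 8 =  - 2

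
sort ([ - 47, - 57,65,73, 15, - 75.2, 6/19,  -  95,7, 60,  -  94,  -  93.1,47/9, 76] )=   [ - 95, - 94, - 93.1 , - 75.2, - 57, - 47,6/19,47/9, 7, 15,60, 65,73, 76 ] 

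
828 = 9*92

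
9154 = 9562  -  408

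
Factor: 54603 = 3^2*6067^1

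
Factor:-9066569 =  - 9066569^1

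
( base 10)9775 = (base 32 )9HF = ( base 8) 23057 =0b10011000101111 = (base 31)A5A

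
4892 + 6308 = 11200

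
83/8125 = 83/8125 = 0.01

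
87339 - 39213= 48126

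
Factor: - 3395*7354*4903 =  - 2^1*5^1*7^1 * 97^1 * 3677^1*4903^1  =  - 122412367490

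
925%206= 101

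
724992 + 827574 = 1552566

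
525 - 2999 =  - 2474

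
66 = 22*3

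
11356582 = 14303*794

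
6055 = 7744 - 1689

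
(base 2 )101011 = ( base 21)21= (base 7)61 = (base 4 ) 223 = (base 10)43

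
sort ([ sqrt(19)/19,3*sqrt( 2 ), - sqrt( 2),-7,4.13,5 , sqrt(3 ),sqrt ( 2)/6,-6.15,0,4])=[ - 7,-6.15,  -  sqrt(2) , 0,sqrt(19) /19,  sqrt( 2 ) /6, sqrt( 3),4,4.13, 3  *  sqrt ( 2 ),  5]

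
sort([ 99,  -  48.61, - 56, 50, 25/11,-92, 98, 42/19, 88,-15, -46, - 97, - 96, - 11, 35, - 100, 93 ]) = [ - 100, - 97,-96, - 92, - 56, - 48.61, - 46, - 15, - 11,42/19 , 25/11, 35,50, 88 , 93, 98, 99]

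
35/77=5/11 = 0.45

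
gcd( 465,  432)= 3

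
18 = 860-842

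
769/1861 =769/1861 = 0.41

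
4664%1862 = 940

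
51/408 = 1/8  =  0.12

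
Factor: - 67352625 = -3^2*5^3 * 19^1*23^1*137^1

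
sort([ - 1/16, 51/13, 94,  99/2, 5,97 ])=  [ - 1/16,  51/13,  5, 99/2, 94 , 97]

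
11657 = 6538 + 5119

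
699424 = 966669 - 267245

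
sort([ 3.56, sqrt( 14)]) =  [3.56,sqrt( 14 )]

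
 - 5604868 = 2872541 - 8477409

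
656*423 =277488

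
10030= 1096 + 8934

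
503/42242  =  503/42242 = 0.01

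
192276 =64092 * 3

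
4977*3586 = 17847522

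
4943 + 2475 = 7418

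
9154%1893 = 1582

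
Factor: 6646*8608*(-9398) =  - 2^7 * 37^1*127^1*269^1*3323^1 = - 537648001664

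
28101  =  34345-6244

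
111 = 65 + 46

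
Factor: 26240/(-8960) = - 2^(-1)*7^( - 1 )*41^1 = - 41/14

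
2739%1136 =467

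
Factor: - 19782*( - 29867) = 590828994 = 2^1*3^2*7^1*157^1*29867^1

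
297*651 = 193347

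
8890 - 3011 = 5879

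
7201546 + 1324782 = 8526328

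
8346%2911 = 2524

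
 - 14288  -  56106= - 70394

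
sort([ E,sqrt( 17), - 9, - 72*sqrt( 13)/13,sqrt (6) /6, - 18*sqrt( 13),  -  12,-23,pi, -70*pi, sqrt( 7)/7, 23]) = [ - 70*pi,  -  18 * sqrt ( 13), - 23, - 72*sqrt( 13)/13, - 12, - 9,sqrt( 7)/7, sqrt( 6)/6,E, pi,sqrt( 17 ), 23]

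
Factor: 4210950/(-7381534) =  - 3^1 * 5^2*31^( -1) * 67^1* 419^1*119057^(-1) = -2105475/3690767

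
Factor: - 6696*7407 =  - 2^3*3^5*31^1*823^1 = -49597272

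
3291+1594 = 4885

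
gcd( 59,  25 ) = 1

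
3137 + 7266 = 10403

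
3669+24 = 3693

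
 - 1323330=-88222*15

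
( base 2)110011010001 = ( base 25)566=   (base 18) a25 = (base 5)101111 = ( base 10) 3281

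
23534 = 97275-73741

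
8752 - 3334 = 5418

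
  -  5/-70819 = 5/70819 = 0.00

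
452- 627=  - 175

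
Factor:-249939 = -3^3*9257^1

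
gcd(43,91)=1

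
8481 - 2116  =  6365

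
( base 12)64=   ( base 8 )114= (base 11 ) 6A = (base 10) 76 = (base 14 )56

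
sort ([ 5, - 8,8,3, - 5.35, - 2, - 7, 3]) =[ - 8,-7, - 5.35, - 2, 3 , 3,5,8]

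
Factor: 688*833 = 2^4 * 7^2*17^1*43^1 = 573104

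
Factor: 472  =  2^3*59^1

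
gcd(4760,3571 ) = 1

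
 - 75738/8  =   - 9468 + 3/4 = -  9467.25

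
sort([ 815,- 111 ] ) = [ - 111, 815 ] 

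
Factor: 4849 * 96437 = 11^2*13^1 * 373^1*797^1 = 467623013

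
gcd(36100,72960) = 380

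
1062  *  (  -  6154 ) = -6535548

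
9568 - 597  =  8971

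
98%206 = 98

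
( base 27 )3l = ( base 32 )36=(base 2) 1100110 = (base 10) 102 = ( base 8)146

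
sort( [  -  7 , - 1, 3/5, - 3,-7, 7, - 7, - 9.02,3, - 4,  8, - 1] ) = [ - 9.02, - 7 , - 7,-7,-4, - 3, - 1, - 1,  3/5, 3, 7,8 ]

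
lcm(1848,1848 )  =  1848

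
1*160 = 160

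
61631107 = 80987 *761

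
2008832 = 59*34048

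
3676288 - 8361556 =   -  4685268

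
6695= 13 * 515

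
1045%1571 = 1045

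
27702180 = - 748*( - 37035 )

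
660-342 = 318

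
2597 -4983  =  - 2386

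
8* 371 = 2968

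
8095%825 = 670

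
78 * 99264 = 7742592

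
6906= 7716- 810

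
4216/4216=1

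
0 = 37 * 0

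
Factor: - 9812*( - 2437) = 2^2*11^1*223^1 * 2437^1  =  23911844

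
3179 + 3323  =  6502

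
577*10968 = 6328536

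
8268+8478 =16746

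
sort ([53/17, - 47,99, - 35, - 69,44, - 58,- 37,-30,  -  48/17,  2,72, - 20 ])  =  [ - 69 , - 58,-47, - 37, - 35 , - 30, - 20, - 48/17,2,53/17, 44 , 72  ,  99 ]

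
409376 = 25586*16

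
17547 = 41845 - 24298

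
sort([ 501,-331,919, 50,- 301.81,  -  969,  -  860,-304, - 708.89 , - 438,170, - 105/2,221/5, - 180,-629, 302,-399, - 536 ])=[ - 969, - 860,  -  708.89,-629, - 536, - 438, - 399,-331, - 304, - 301.81, - 180,- 105/2,221/5, 50, 170,302,501, 919 ]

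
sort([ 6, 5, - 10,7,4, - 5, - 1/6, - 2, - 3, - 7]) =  [ - 10 , - 7, - 5, - 3, - 2, - 1/6,4  ,  5,6,7]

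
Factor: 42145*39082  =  1647110890 = 2^1*5^1 * 8429^1*19541^1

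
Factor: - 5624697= - 3^1*13^1*144223^1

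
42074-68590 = -26516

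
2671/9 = 2671/9 = 296.78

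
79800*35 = 2793000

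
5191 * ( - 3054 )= - 15853314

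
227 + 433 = 660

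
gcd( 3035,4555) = 5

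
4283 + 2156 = 6439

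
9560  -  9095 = 465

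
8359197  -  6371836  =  1987361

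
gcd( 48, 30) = 6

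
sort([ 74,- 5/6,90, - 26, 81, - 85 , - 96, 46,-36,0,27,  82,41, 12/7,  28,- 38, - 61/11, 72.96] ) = [ - 96, - 85,  -  38,-36, -26,-61/11, - 5/6, 0,  12/7,  27 , 28,  41,46,72.96,74,  81, 82 , 90 ] 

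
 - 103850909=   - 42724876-61126033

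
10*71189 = 711890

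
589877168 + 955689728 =1545566896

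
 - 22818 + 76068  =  53250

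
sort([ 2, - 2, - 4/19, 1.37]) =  [ - 2, - 4/19, 1.37 , 2]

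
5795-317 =5478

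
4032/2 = 2016 = 2016.00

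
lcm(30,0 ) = 0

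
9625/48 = 9625/48 = 200.52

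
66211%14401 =8607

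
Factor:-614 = - 2^1*307^1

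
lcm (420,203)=12180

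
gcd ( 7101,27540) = 27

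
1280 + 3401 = 4681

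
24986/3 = 24986/3 = 8328.67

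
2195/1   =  2195= 2195.00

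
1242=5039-3797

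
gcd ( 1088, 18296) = 8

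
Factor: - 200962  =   - 2^1 * 89^1 * 1129^1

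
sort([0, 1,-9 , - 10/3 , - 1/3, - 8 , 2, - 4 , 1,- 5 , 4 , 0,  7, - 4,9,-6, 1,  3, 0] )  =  [ -9 ,  -  8,-6, - 5, - 4, - 4, - 10/3, - 1/3, 0,0 , 0, 1, 1, 1, 2, 3 , 4, 7, 9 ]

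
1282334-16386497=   -  15104163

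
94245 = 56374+37871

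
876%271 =63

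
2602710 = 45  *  57838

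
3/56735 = 3/56735 = 0.00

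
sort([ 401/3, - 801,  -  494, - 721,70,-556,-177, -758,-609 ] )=[-801,  -  758,-721, - 609,- 556, - 494, - 177,70,401/3 ]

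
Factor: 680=2^3*5^1*17^1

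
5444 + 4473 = 9917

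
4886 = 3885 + 1001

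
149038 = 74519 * 2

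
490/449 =1 + 41/449 = 1.09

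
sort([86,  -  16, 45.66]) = [-16,45.66,86 ] 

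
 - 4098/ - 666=6 + 17/111=6.15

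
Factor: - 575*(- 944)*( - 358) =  - 194322400 = -  2^5*5^2* 23^1*59^1*179^1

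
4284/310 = 13 + 127/155=13.82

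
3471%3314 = 157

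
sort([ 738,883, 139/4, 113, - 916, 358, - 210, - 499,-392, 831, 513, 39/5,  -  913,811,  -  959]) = [ - 959, - 916, - 913 , - 499, - 392, - 210 , 39/5, 139/4,113,358, 513, 738,811,831, 883]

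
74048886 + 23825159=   97874045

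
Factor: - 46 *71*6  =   - 19596 = - 2^2*3^1 * 23^1*71^1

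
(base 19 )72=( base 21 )69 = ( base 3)12000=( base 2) 10000111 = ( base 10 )135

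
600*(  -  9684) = -5810400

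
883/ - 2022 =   -  883/2022 =-0.44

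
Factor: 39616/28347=2^6* 3^(-1)*11^( -1) * 619^1*859^(-1) 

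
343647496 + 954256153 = 1297903649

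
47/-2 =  - 47/2 = -23.50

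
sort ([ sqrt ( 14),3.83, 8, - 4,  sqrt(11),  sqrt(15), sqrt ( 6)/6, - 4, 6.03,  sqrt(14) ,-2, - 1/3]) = [ - 4, - 4, - 2, - 1/3,sqrt(6 )/6, sqrt(11) , sqrt(14 ), sqrt( 14 ) , 3.83,  sqrt(15 ), 6.03, 8] 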